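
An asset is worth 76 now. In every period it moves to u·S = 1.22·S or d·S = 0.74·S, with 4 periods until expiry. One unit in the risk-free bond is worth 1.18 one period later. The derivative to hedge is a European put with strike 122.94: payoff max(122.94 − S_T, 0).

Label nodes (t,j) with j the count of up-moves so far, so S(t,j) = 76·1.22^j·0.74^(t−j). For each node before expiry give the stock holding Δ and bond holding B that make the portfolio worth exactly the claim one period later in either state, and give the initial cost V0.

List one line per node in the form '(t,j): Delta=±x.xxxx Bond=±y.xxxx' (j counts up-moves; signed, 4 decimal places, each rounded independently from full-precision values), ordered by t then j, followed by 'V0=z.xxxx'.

Risk-neutral probability p* = (R−d)/(u−d) = (1.18−0.74)/(1.22−0.74) = 0.9167.
Terminal values V(4,·): V(4,0)=100.1502, V(4,1)=85.3676, V(4,2)=60.9964, V(4,3)=20.8167, V(4,4)=0.0000
Node (3,0) S=30.7970: V=(p*·85.3676+(1−p*)·100.1502)/1.18=73.3894; Δ=(85.3676−100.1502)/(37.5724−22.7898)=-1.0000; B=V−Δ·S=104.1864
Node (3,1) S=50.7735: V=(p*·60.9964+(1−p*)·85.3676)/1.18=53.4130; Δ=(60.9964−85.3676)/(61.9436−37.5724)=-1.0000; B=V−Δ·S=104.1864
Node (3,2) S=83.7076: V=(p*·20.8167+(1−p*)·60.9964)/1.18=20.4788; Δ=(20.8167−60.9964)/(102.1233−61.9436)=-1.0000; B=V−Δ·S=104.1864
Node (3,3) S=138.0044: V=(p*·0.0000+(1−p*)·20.8167)/1.18=1.4701; Δ=(0.0000−20.8167)/(168.3654−102.1233)=-0.3143; B=V−Δ·S=44.8382
Node (2,0) S=41.6176: V=(p*·53.4130+(1−p*)·73.3894)/1.18=46.6760; Δ=(53.4130−73.3894)/(50.7735−30.7970)=-1.0000; B=V−Δ·S=88.2936
Node (2,1) S=68.6128: V=(p*·20.4788+(1−p*)·53.4130)/1.18=19.6808; Δ=(20.4788−53.4130)/(83.7076−50.7735)=-1.0000; B=V−Δ·S=88.2936
Node (2,2) S=113.1184: V=(p*·1.4701+(1−p*)·20.4788)/1.18=2.5883; Δ=(1.4701−20.4788)/(138.0044−83.7076)=-0.3501; B=V−Δ·S=42.1898
Node (1,0) S=56.2400: V=(p*·19.6808+(1−p*)·46.6760)/1.18=18.5851; Δ=(19.6808−46.6760)/(68.6128−41.6176)=-1.0000; B=V−Δ·S=74.8251
Node (1,1) S=92.7200: V=(p*·2.5883+(1−p*)·19.6808)/1.18=3.4006; Δ=(2.5883−19.6808)/(113.1184−68.6128)=-0.3841; B=V−Δ·S=39.0100
Node (0,0) S=76.0000: V=(p*·3.4006+(1−p*)·18.5851)/1.18=3.9542; Δ=(3.4006−18.5851)/(92.7200−56.2400)=-0.4162; B=V−Δ·S=35.5886
Self-financing check: at every node Δ·S+B equals the discounted successor values.

(0,0): Delta=-0.4162 Bond=35.5886
(1,0): Delta=-1.0000 Bond=74.8251
(1,1): Delta=-0.3841 Bond=39.0100
(2,0): Delta=-1.0000 Bond=88.2936
(2,1): Delta=-1.0000 Bond=88.2936
(2,2): Delta=-0.3501 Bond=42.1898
(3,0): Delta=-1.0000 Bond=104.1864
(3,1): Delta=-1.0000 Bond=104.1864
(3,2): Delta=-1.0000 Bond=104.1864
(3,3): Delta=-0.3143 Bond=44.8382
V0=3.9542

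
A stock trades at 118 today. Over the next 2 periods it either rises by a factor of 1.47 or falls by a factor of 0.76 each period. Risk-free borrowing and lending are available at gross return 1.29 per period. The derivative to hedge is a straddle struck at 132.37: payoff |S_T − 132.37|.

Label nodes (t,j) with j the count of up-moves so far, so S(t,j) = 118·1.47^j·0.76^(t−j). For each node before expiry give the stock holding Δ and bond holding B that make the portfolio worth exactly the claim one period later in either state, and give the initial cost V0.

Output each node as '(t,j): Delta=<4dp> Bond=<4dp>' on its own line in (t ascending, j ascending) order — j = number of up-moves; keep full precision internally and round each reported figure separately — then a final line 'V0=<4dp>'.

(0,0): Delta=0.6938 Bond=-38.2083
(1,0): Delta=-1.0000 Bond=102.6124
(1,1): Delta=0.9912 Bond=-100.8777
V0=43.6616

Under the risk-neutral measure, an up-move has probability p* = (R−d)/(u−d) = 0.7465 and values discount at R = 1.29.
Terminal values V(2,·): V(2,0)=64.2132, V(2,1)=0.5404, V(2,2)=122.6162
  t=1,j=0: stock 89.6800 → up 131.8296 (V=0.5404), down 68.1568 (V=64.2132). Price 12.9324; hedge Δ=-1.0000, bond B=102.6124.
  t=1,j=1: stock 173.4600 → up 254.9862 (V=122.6162), down 131.8296 (V=0.5404). Price 71.0600; hedge Δ=0.9912, bond B=-100.8777.
  t=0,j=0: stock 118.0000 → up 173.4600 (V=71.0600), down 89.6800 (V=12.9324). Price 43.6616; hedge Δ=0.6938, bond B=-38.2083.
The time-0 hedge costs 43.6616, which is the no-arbitrage price.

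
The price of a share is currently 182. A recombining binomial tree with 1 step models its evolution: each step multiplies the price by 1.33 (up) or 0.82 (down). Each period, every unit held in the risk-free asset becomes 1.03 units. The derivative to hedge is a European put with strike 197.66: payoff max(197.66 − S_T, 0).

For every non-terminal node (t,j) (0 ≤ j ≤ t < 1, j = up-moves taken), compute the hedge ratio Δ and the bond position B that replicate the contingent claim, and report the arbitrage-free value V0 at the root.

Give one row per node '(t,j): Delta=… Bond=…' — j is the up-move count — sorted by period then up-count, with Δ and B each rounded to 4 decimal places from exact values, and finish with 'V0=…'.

(0,0): Delta=-0.5217 Bond=122.5939
V0=27.6528

Since d<R<u, set p* = (R−d)/(u−d) = 0.4118; price each node as the discounted p*-expectation of its children.
Terminal values V(1,·): V(1,0)=48.4200, V(1,1)=0.0000
Node (0,0) S=182.0000: V=(p*·0.0000+(1−p*)·48.4200)/1.03=27.6528; Δ=(0.0000−48.4200)/(242.0600−149.2400)=-0.5217; B=V−Δ·S=122.5939
The time-0 hedge costs 27.6528, which is the no-arbitrage price.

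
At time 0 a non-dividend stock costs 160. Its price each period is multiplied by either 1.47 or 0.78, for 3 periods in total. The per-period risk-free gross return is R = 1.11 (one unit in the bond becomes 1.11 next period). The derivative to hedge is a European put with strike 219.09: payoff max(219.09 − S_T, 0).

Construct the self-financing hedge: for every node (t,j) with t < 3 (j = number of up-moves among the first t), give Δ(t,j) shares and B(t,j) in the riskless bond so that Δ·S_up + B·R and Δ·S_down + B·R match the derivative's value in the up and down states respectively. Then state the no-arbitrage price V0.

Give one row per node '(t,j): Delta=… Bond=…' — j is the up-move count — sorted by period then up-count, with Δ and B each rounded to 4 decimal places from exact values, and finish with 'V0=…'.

Risk-neutral probability p* = (R−d)/(u−d) = (1.11−0.78)/(1.47−0.78) = 0.4783.
Terminal payoffs: V(3,0)=143.1617, V(3,1)=75.9943, V(3,2)=0.0000, V(3,3)=0.0000
Node (2,0) S=97.3440: V=(p*·75.9943+(1−p*)·143.1617)/1.11=100.0344; Δ=(75.9943−143.1617)/(143.0957−75.9283)=-1.0000; B=V−Δ·S=197.3784
Node (2,1) S=183.4560: V=(p*·0.0000+(1−p*)·75.9943)/1.11=35.7200; Δ=(0.0000−75.9943)/(269.6803−143.0957)=-0.6003; B=V−Δ·S=145.8567
Node (2,2) S=345.7440: V=(p*·0.0000+(1−p*)·0.0000)/1.11=0.0000; Δ=(0.0000−0.0000)/(508.2437−269.6803)=0.0000; B=V−Δ·S=0.0000
Node (1,0) S=124.8000: V=(p*·35.7200+(1−p*)·100.0344)/1.11=62.4102; Δ=(35.7200−100.0344)/(183.4560−97.3440)=-0.7469; B=V−Δ·S=155.6194
Node (1,1) S=235.2000: V=(p*·0.0000+(1−p*)·35.7200)/1.11=16.7897; Δ=(0.0000−35.7200)/(345.7440−183.4560)=-0.2201; B=V−Δ·S=68.5578
Node (0,0) S=160.0000: V=(p*·16.7897+(1−p*)·62.4102)/1.11=36.5691; Δ=(16.7897−62.4102)/(235.2000−124.8000)=-0.4132; B=V−Δ·S=102.6858
Check: Δ(0,0)·S0 + B(0,0) = 36.5691 = V0.

(0,0): Delta=-0.4132 Bond=102.6858
(1,0): Delta=-0.7469 Bond=155.6194
(1,1): Delta=-0.2201 Bond=68.5578
(2,0): Delta=-1.0000 Bond=197.3784
(2,1): Delta=-0.6003 Bond=145.8567
(2,2): Delta=0.0000 Bond=0.0000
V0=36.5691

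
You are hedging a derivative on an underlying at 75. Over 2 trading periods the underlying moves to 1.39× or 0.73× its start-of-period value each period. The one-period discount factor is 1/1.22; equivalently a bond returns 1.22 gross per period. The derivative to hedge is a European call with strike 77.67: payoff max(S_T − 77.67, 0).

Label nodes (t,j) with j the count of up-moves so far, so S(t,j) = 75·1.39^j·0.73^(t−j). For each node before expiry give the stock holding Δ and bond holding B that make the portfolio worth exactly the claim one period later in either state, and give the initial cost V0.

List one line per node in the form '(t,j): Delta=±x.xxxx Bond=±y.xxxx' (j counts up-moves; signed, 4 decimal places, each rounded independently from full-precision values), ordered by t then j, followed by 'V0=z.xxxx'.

The replicating-portfolio and risk-neutral prices coincide; use p* = (1.22−0.73)/(1.39−0.73) = 0.7424 for the latter.
Payoff layer (t=2): V(2,0)=0.0000, V(2,1)=0.0000, V(2,2)=67.2375
  t=1,j=0: stock 54.7500 → up 76.1025 (V=0.0000), down 39.9675 (V=0.0000). Price 0.0000; hedge Δ=0.0000, bond B=0.0000.
  t=1,j=1: stock 104.2500 → up 144.9075 (V=67.2375), down 76.1025 (V=0.0000). Price 40.9170; hedge Δ=0.9772, bond B=-60.9580.
  t=0,j=0: stock 75.0000 → up 104.2500 (V=40.9170), down 54.7500 (V=0.0000). Price 24.8998; hedge Δ=0.8266, bond B=-37.0956.
Check: Δ(0,0)·S0 + B(0,0) = 24.8998 = V0.

(0,0): Delta=0.8266 Bond=-37.0956
(1,0): Delta=0.0000 Bond=0.0000
(1,1): Delta=0.9772 Bond=-60.9580
V0=24.8998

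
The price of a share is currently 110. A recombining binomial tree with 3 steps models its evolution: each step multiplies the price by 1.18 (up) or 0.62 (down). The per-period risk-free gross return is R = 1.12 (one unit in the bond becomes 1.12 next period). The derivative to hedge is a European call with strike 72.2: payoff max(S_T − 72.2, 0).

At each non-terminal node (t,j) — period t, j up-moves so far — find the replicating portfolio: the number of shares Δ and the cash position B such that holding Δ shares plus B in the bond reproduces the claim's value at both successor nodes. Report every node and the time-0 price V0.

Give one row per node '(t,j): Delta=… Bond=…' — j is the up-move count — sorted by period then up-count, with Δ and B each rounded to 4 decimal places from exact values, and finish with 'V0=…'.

The replicating-portfolio and risk-neutral prices coincide; use p* = (1.12−0.62)/(1.18−0.62) = 0.8929 for the latter.
Payoff layer (t=3): V(3,0)=0.0000, V(3,1)=0.0000, V(3,2)=22.7617, V(3,3)=108.5335
Node (2,0) S=42.2840: V=(p*·0.0000+(1−p*)·0.0000)/1.12=0.0000; Δ=(0.0000−0.0000)/(49.8951−26.2161)=0.0000; B=V−Δ·S=0.0000
Node (2,1) S=80.4760: V=(p*·22.7617+(1−p*)·0.0000)/1.12=18.1455; Δ=(22.7617−0.0000)/(94.9617−49.8951)=0.5051; B=V−Δ·S=-22.5004
Node (2,2) S=153.1640: V=(p*·108.5335+(1−p*)·22.7617)/1.12=88.6997; Δ=(108.5335−22.7617)/(180.7335−94.9617)=1.0000; B=V−Δ·S=-64.4643
Node (1,0) S=68.2000: V=(p*·18.1455+(1−p*)·0.0000)/1.12=14.4655; Δ=(18.1455−0.0000)/(80.4760−42.2840)=0.4751; B=V−Δ·S=-17.9372
Node (1,1) S=129.8000: V=(p*·88.6997+(1−p*)·18.1455)/1.12=72.4467; Δ=(88.6997−18.1455)/(153.1640−80.4760)=0.9706; B=V−Δ·S=-53.5430
Node (0,0) S=110.0000: V=(p*·72.4467+(1−p*)·14.4655)/1.12=59.1379; Δ=(72.4467−14.4655)/(129.8000−68.2000)=0.9413; B=V−Δ·S=-44.4001
Each (Δ,B) replicates both successor values, so the strategy is self-financing and V0 is arbitrage-free.

(0,0): Delta=0.9413 Bond=-44.4001
(1,0): Delta=0.4751 Bond=-17.9372
(1,1): Delta=0.9706 Bond=-53.5430
(2,0): Delta=0.0000 Bond=0.0000
(2,1): Delta=0.5051 Bond=-22.5004
(2,2): Delta=1.0000 Bond=-64.4643
V0=59.1379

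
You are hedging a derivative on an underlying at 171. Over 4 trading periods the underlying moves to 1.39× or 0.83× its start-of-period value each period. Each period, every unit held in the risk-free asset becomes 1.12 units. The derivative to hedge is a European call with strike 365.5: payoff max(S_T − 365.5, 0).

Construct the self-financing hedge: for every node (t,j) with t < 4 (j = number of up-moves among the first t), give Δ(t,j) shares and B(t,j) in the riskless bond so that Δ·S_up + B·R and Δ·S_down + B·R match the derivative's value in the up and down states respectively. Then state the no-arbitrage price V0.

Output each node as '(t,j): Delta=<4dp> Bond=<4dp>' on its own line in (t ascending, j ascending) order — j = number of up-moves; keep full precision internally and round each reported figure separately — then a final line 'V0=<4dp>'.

Under the risk-neutral measure, an up-move has probability p* = (R−d)/(u−d) = 0.5179 and values discount at R = 1.12.
At expiry t=4: V(4,0)=0.0000, V(4,1)=0.0000, V(4,2)=0.0000, V(4,3)=15.6699, V(4,4)=272.8448
  t=3,j=0: stock 97.7756 → up 135.9081 (V=0.0000), down 81.1537 (V=0.0000). Price 0.0000; hedge Δ=0.0000, bond B=0.0000.
  t=3,j=1: stock 163.7446 → up 227.6051 (V=0.0000), down 135.9081 (V=0.0000). Price 0.0000; hedge Δ=0.0000, bond B=0.0000.
  t=3,j=2: stock 274.2230 → up 381.1699 (V=15.6699), down 227.6051 (V=0.0000). Price 7.2453; hedge Δ=0.1020, bond B=-20.7366.
  t=3,j=3: stock 459.2408 → up 638.3448 (V=272.8448), down 381.1699 (V=15.6699). Price 132.9016; hedge Δ=1.0000, bond B=-326.3393.
  t=2,j=0: stock 117.8019 → up 163.7446 (V=0.0000), down 97.7756 (V=0.0000). Price 0.0000; hedge Δ=0.0000, bond B=0.0000.
  t=2,j=1: stock 197.2827 → up 274.2230 (V=7.2453), down 163.7446 (V=0.0000). Price 3.3500; hedge Δ=0.0656, bond B=-9.5881.
  t=2,j=2: stock 330.3891 → up 459.2408 (V=132.9016), down 274.2230 (V=7.2453). Price 64.5690; hedge Δ=0.6792, bond B=-159.8171.
  t=1,j=0: stock 141.9300 → up 197.2827 (V=3.3500), down 117.8019 (V=0.0000). Price 1.5490; hedge Δ=0.0421, bond B=-4.4333.
  t=1,j=1: stock 237.6900 → up 330.3891 (V=64.5690), down 197.2827 (V=3.3500). Price 31.2971; hedge Δ=0.4599, bond B=-78.0225.
  t=0,j=0: stock 171.0000 → up 237.6900 (V=31.2971), down 141.9300 (V=1.5490). Price 15.1377; hedge Δ=0.3107, bond B=-37.9839.
Each (Δ,B) replicates both successor values, so the strategy is self-financing and V0 is arbitrage-free.

(0,0): Delta=0.3107 Bond=-37.9839
(1,0): Delta=0.0421 Bond=-4.4333
(1,1): Delta=0.4599 Bond=-78.0225
(2,0): Delta=0.0000 Bond=0.0000
(2,1): Delta=0.0656 Bond=-9.5881
(2,2): Delta=0.6792 Bond=-159.8171
(3,0): Delta=0.0000 Bond=0.0000
(3,1): Delta=0.0000 Bond=0.0000
(3,2): Delta=0.1020 Bond=-20.7366
(3,3): Delta=1.0000 Bond=-326.3393
V0=15.1377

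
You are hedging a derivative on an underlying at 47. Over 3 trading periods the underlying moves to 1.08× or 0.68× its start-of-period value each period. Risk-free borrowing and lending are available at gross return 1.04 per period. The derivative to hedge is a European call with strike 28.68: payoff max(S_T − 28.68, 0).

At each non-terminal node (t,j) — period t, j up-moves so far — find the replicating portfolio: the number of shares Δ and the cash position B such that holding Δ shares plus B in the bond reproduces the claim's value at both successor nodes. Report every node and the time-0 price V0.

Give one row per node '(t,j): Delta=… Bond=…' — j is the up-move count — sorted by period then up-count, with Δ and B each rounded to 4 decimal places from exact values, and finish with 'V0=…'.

(0,0): Delta=0.9496 Bond=-22.9911
(1,0): Delta=0.5820 Bond=-12.1627
(1,1): Delta=0.9753 Bond=-25.2161
(2,0): Delta=0.0000 Bond=0.0000
(2,1): Delta=0.6228 Bond=-14.0547
(2,2): Delta=1.0000 Bond=-27.5769
V0=21.6410

The replicating-portfolio and risk-neutral prices coincide; use p* = (1.04−0.68)/(1.08−0.68) = 0.9000 for the latter.
Payoff layer (t=3): V(3,0)=0.0000, V(3,1)=0.0000, V(3,2)=8.5981, V(3,3)=30.5265
  t=2,j=0: stock 21.7328 → up 23.4714 (V=0.0000), down 14.7783 (V=0.0000). Price 0.0000; hedge Δ=0.0000, bond B=0.0000.
  t=2,j=1: stock 34.5168 → up 37.2781 (V=8.5981), down 23.4714 (V=0.0000). Price 7.4407; hedge Δ=0.6228, bond B=-14.0547.
  t=2,j=2: stock 54.8208 → up 59.2065 (V=30.5265), down 37.2781 (V=8.5981). Price 27.2439; hedge Δ=1.0000, bond B=-27.5769.
  t=1,j=0: stock 31.9600 → up 34.5168 (V=7.4407), down 21.7328 (V=0.0000). Price 6.4391; hedge Δ=0.5820, bond B=-12.1627.
  t=1,j=1: stock 50.7600 → up 54.8208 (V=27.2439), down 34.5168 (V=7.4407). Price 24.2919; hedge Δ=0.9753, bond B=-25.2161.
  t=0,j=0: stock 47.0000 → up 50.7600 (V=24.2919), down 31.9600 (V=6.4391). Price 21.6410; hedge Δ=0.9496, bond B=-22.9911.
Each (Δ,B) replicates both successor values, so the strategy is self-financing and V0 is arbitrage-free.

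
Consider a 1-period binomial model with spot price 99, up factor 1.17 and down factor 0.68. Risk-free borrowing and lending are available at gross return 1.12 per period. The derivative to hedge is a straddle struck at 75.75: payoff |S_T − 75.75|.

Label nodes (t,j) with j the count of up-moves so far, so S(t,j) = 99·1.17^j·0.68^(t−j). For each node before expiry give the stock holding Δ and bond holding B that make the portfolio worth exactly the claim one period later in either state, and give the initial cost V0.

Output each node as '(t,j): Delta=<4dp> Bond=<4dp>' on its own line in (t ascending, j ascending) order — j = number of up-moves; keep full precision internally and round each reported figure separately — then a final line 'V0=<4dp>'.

Since d<R<u, set p* = (R−d)/(u−d) = 0.8980; price each node as the discounted p*-expectation of its children.
At expiry t=1: V(1,0)=8.4300, V(1,1)=40.0800
(0,0): S=99.0000. Δ = (V_up−V_dn)/(S_up−S_dn) = (40.0800−8.4300)/(115.8300−67.3200) = 0.6524. V = [p*·40.0800 + (1−p*)·8.4300]/1.12 = 32.9022. B = V − Δ·S = -31.6897.
Each (Δ,B) replicates both successor values, so the strategy is self-financing and V0 is arbitrage-free.

(0,0): Delta=0.6524 Bond=-31.6897
V0=32.9022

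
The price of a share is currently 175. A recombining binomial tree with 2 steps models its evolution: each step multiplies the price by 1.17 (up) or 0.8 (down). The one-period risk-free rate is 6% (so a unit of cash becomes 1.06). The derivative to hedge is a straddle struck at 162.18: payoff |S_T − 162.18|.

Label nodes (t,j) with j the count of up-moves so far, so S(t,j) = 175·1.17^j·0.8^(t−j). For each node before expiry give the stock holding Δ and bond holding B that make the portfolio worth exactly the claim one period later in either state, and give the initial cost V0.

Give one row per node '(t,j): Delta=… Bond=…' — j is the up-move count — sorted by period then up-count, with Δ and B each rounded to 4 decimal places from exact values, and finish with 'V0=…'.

(0,0): Delta=0.5653 Bond=-60.3696
(1,0): Delta=-0.9375 Bond=146.3911
(1,1): Delta=1.0000 Bond=-153.0000
V0=38.5550

The replicating-portfolio and risk-neutral prices coincide; use p* = (1.06−0.8)/(1.17−0.8) = 0.7027 for the latter.
Terminal values V(2,·): V(2,0)=50.1800, V(2,1)=1.6200, V(2,2)=77.3775
Node (1,0) S=140.0000: V=(p*·1.6200+(1−p*)·50.1800)/1.06=15.1479; Δ=(1.6200−50.1800)/(163.8000−112.0000)=-0.9375; B=V−Δ·S=146.3911
Node (1,1) S=204.7500: V=(p*·77.3775+(1−p*)·1.6200)/1.06=51.7500; Δ=(77.3775−1.6200)/(239.5575−163.8000)=1.0000; B=V−Δ·S=-153.0000
Node (0,0) S=175.0000: V=(p*·51.7500+(1−p*)·15.1479)/1.06=38.5550; Δ=(51.7500−15.1479)/(204.7500−140.0000)=0.5653; B=V−Δ·S=-60.3696
The time-0 hedge costs 38.5550, which is the no-arbitrage price.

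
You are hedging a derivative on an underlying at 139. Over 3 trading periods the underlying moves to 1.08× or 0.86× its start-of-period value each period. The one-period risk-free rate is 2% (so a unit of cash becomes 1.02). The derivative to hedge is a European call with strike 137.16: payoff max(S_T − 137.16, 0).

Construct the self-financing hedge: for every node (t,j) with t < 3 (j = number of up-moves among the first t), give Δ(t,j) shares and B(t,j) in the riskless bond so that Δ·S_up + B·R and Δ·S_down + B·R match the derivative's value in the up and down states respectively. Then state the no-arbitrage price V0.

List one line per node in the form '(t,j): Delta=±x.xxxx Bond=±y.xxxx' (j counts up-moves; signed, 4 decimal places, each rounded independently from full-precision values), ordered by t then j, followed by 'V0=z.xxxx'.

Risk-neutral probability p* = (R−d)/(u−d) = (1.02−0.86)/(1.08−0.86) = 0.7273.
Terminal payoffs: V(3,0)=0.0000, V(3,1)=0.0000, V(3,2)=2.2715, V(3,3)=37.9400
(2,0): S=102.8044. Δ = (V_up−V_dn)/(S_up−S_dn) = (0.0000−0.0000)/(111.0288−88.4118) = 0.0000. V = [p*·0.0000 + (1−p*)·0.0000]/1.02 = 0.0000. B = V − Δ·S = 0.0000.
(2,1): S=129.1032. Δ = (V_up−V_dn)/(S_up−S_dn) = (2.2715−0.0000)/(139.4315−111.0288) = 0.0800. V = [p*·2.2715 + (1−p*)·0.0000]/1.02 = 1.6196. B = V − Δ·S = -8.7052.
(2,2): S=162.1296. Δ = (V_up−V_dn)/(S_up−S_dn) = (37.9400−2.2715)/(175.1000−139.4315) = 1.0000. V = [p*·37.9400 + (1−p*)·2.2715]/1.02 = 27.6590. B = V − Δ·S = -134.4706.
(1,0): S=119.5400. Δ = (V_up−V_dn)/(S_up−S_dn) = (1.6196−0.0000)/(129.1032−102.8044) = 0.0616. V = [p*·1.6196 + (1−p*)·0.0000]/1.02 = 1.1548. B = V − Δ·S = -6.2069.
(1,1): S=150.1200. Δ = (V_up−V_dn)/(S_up−S_dn) = (27.6590−1.6196)/(162.1296−129.1032) = 0.7884. V = [p*·27.6590 + (1−p*)·1.6196]/1.02 = 20.1543. B = V − Δ·S = -98.2068.
(0,0): S=139.0000. Δ = (V_up−V_dn)/(S_up−S_dn) = (20.1543−1.1548)/(150.1200−119.5400) = 0.6213. V = [p*·20.1543 + (1−p*)·1.1548]/1.02 = 14.6790. B = V − Δ·S = -71.6823.
Each (Δ,B) replicates both successor values, so the strategy is self-financing and V0 is arbitrage-free.

(0,0): Delta=0.6213 Bond=-71.6823
(1,0): Delta=0.0616 Bond=-6.2069
(1,1): Delta=0.7884 Bond=-98.2068
(2,0): Delta=0.0000 Bond=0.0000
(2,1): Delta=0.0800 Bond=-8.7052
(2,2): Delta=1.0000 Bond=-134.4706
V0=14.6790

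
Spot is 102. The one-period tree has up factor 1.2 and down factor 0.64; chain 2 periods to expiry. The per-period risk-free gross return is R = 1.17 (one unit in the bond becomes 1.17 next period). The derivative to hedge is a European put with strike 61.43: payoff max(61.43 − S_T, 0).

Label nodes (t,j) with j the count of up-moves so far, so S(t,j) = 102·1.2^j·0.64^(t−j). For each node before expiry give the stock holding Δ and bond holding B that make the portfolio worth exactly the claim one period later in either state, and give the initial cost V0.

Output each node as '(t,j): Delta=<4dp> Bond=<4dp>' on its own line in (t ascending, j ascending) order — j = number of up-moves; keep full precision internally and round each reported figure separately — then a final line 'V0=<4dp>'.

(0,0): Delta=-0.0158 Bond=1.6479
(1,0): Delta=-0.5375 Bond=35.9905
(1,1): Delta=0.0000 Bond=0.0000
V0=0.0412

The replicating-portfolio and risk-neutral prices coincide; use p* = (1.17−0.64)/(1.2−0.64) = 0.9464 for the latter.
Payoff layer (t=2): V(2,0)=19.6508, V(2,1)=0.0000, V(2,2)=0.0000
(1,0): S=65.2800. Δ = (V_up−V_dn)/(S_up−S_dn) = (0.0000−19.6508)/(78.3360−41.7792) = -0.5375. V = [p*·0.0000 + (1−p*)·19.6508]/1.17 = 0.8998. B = V − Δ·S = 35.9905.
(1,1): S=122.4000. Δ = (V_up−V_dn)/(S_up−S_dn) = (0.0000−0.0000)/(146.8800−78.3360) = 0.0000. V = [p*·0.0000 + (1−p*)·0.0000]/1.17 = 0.0000. B = V − Δ·S = 0.0000.
(0,0): S=102.0000. Δ = (V_up−V_dn)/(S_up−S_dn) = (0.0000−0.8998)/(122.4000−65.2800) = -0.0158. V = [p*·0.0000 + (1−p*)·0.8998]/1.17 = 0.0412. B = V − Δ·S = 1.6479.
Each (Δ,B) replicates both successor values, so the strategy is self-financing and V0 is arbitrage-free.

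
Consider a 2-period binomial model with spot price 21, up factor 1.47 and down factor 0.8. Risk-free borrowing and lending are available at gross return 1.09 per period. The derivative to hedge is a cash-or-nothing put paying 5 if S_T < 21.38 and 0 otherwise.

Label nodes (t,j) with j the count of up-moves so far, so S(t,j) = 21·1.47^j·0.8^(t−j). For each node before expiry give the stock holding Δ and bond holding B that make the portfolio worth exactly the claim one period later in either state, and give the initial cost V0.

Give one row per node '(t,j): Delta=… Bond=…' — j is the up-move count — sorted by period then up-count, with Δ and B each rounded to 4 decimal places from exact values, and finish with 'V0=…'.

Since d<R<u, set p* = (R−d)/(u−d) = 0.4328; price each node as the discounted p*-expectation of its children.
Terminal values V(2,·): V(2,0)=5.0000, V(2,1)=0.0000, V(2,2)=0.0000
  t=1,j=0: stock 16.8000 → up 24.6960 (V=0.0000), down 13.4400 (V=5.0000). Price 2.6017; hedge Δ=-0.4442, bond B=10.0644.
  t=1,j=1: stock 30.8700 → up 45.3789 (V=0.0000), down 24.6960 (V=0.0000). Price 0.0000; hedge Δ=0.0000, bond B=0.0000.
  t=0,j=0: stock 21.0000 → up 30.8700 (V=0.0000), down 16.8000 (V=2.6017). Price 1.3537; hedge Δ=-0.1849, bond B=5.2368.
Root portfolio cost Δ·21+B reproduces V0=1.3537.

(0,0): Delta=-0.1849 Bond=5.2368
(1,0): Delta=-0.4442 Bond=10.0644
(1,1): Delta=0.0000 Bond=0.0000
V0=1.3537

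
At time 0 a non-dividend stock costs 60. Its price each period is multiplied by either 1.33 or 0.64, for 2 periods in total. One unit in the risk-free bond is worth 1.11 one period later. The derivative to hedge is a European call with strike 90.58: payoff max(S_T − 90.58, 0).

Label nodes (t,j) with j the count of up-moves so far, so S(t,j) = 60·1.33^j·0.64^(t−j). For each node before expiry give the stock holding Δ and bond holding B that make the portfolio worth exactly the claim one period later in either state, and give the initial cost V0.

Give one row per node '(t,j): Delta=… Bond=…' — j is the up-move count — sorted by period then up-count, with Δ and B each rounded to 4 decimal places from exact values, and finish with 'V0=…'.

(0,0): Delta=0.2306 Bond=-7.9758
(1,0): Delta=0.0000 Bond=0.0000
(1,1): Delta=0.2825 Bond=-12.9972
V0=5.8572

The replicating-portfolio and risk-neutral prices coincide; use p* = (1.11−0.64)/(1.33−0.64) = 0.6812 for the latter.
Terminal payoffs: V(2,0)=0.0000, V(2,1)=0.0000, V(2,2)=15.5540
Node (1,0) S=38.4000: V=(p*·0.0000+(1−p*)·0.0000)/1.11=0.0000; Δ=(0.0000−0.0000)/(51.0720−24.5760)=0.0000; B=V−Δ·S=0.0000
Node (1,1) S=79.8000: V=(p*·15.5540+(1−p*)·0.0000)/1.11=9.5448; Δ=(15.5540−0.0000)/(106.1340−51.0720)=0.2825; B=V−Δ·S=-12.9972
Node (0,0) S=60.0000: V=(p*·9.5448+(1−p*)·0.0000)/1.11=5.8572; Δ=(9.5448−0.0000)/(79.8000−38.4000)=0.2306; B=V−Δ·S=-7.9758
Root portfolio cost Δ·60+B reproduces V0=5.8572.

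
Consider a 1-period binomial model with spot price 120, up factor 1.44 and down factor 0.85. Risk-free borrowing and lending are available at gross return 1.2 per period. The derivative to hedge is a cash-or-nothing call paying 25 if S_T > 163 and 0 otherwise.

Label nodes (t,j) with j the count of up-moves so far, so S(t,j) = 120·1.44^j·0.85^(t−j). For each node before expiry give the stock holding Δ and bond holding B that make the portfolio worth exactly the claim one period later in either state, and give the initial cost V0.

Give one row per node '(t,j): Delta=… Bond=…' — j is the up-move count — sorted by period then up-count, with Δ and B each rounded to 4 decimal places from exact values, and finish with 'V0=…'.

Under the risk-neutral measure, an up-move has probability p* = (R−d)/(u−d) = 0.5932 and values discount at R = 1.2.
Payoff layer (t=1): V(1,0)=0.0000, V(1,1)=25.0000
Node (0,0) S=120.0000: V=(p*·25.0000+(1−p*)·0.0000)/1.2=12.3588; Δ=(25.0000−0.0000)/(172.8000−102.0000)=0.3531; B=V−Δ·S=-30.0141
Root portfolio cost Δ·120+B reproduces V0=12.3588.

(0,0): Delta=0.3531 Bond=-30.0141
V0=12.3588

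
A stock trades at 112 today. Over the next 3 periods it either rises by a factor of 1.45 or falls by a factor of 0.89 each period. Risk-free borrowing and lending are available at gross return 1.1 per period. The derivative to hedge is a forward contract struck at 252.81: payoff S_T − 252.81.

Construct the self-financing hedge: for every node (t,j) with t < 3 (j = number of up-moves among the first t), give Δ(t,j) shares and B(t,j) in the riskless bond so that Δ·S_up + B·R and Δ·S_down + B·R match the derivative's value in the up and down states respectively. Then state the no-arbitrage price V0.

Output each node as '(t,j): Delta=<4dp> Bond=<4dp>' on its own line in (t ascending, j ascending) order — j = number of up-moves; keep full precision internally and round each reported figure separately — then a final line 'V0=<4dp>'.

(0,0): Delta=1.0000 Bond=-189.9399
(1,0): Delta=1.0000 Bond=-208.9339
(1,1): Delta=1.0000 Bond=-208.9339
(2,0): Delta=1.0000 Bond=-229.8273
(2,1): Delta=1.0000 Bond=-229.8273
(2,2): Delta=1.0000 Bond=-229.8273
V0=-77.9399

Risk-neutral probability p* = (R−d)/(u−d) = (1.1−0.89)/(1.45−0.89) = 0.3750.
At expiry t=3: V(3,0)=-173.8535, V(3,1)=-124.1730, V(3,2)=-43.2328, V(3,3)=88.6360
Node (2,0) S=88.7152: V=(p*·-124.1730+(1−p*)·-173.8535)/1.1=-141.1121; Δ=(-124.1730−-173.8535)/(128.6370−78.9565)=1.0000; B=V−Δ·S=-229.8273
Node (2,1) S=144.5360: V=(p*·-43.2328+(1−p*)·-124.1730)/1.1=-85.2913; Δ=(-43.2328−-124.1730)/(209.5772−128.6370)=1.0000; B=V−Δ·S=-229.8273
Node (2,2) S=235.4800: V=(p*·88.6360+(1−p*)·-43.2328)/1.1=5.6527; Δ=(88.6360−-43.2328)/(341.4460−209.5772)=1.0000; B=V−Δ·S=-229.8273
Node (1,0) S=99.6800: V=(p*·-85.2913+(1−p*)·-141.1121)/1.1=-109.2539; Δ=(-85.2913−-141.1121)/(144.5360−88.7152)=1.0000; B=V−Δ·S=-208.9339
Node (1,1) S=162.4000: V=(p*·5.6527+(1−p*)·-85.2913)/1.1=-46.5339; Δ=(5.6527−-85.2913)/(235.4800−144.5360)=1.0000; B=V−Δ·S=-208.9339
Node (0,0) S=112.0000: V=(p*·-46.5339+(1−p*)·-109.2539)/1.1=-77.9399; Δ=(-46.5339−-109.2539)/(162.4000−99.6800)=1.0000; B=V−Δ·S=-189.9399
Root portfolio cost Δ·112+B reproduces V0=-77.9399.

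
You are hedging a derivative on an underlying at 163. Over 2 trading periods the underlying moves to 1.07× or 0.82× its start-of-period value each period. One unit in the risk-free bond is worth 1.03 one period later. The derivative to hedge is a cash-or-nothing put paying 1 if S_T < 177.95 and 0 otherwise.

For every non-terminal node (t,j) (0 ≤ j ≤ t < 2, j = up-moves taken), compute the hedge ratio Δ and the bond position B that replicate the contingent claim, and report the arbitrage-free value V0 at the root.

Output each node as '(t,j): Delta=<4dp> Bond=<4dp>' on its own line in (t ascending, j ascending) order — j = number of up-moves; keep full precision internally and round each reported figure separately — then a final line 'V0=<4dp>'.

(0,0): Delta=-0.0200 Bond=3.5396
(1,0): Delta=0.0000 Bond=0.9709
(1,1): Delta=-0.0229 Bond=4.1553
V0=0.2775

The replicating-portfolio and risk-neutral prices coincide; use p* = (1.03−0.82)/(1.07−0.82) = 0.8400 for the latter.
At expiry t=2: V(2,0)=1.0000, V(2,1)=1.0000, V(2,2)=0.0000
  t=1,j=0: stock 133.6600 → up 143.0162 (V=1.0000), down 109.6012 (V=1.0000). Price 0.9709; hedge Δ=0.0000, bond B=0.9709.
  t=1,j=1: stock 174.4100 → up 186.6187 (V=0.0000), down 143.0162 (V=1.0000). Price 0.1553; hedge Δ=-0.0229, bond B=4.1553.
  t=0,j=0: stock 163.0000 → up 174.4100 (V=0.1553), down 133.6600 (V=0.9709). Price 0.2775; hedge Δ=-0.0200, bond B=3.5396.
The time-0 hedge costs 0.2775, which is the no-arbitrage price.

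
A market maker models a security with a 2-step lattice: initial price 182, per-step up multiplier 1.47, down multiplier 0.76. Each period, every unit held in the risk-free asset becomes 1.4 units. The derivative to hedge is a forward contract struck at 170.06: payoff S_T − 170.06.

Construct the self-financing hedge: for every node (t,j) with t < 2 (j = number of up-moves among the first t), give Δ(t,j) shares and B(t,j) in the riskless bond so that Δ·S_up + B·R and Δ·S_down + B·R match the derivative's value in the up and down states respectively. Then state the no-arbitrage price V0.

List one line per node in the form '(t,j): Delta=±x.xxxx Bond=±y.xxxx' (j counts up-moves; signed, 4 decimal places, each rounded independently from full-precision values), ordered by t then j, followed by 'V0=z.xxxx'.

(0,0): Delta=1.0000 Bond=-86.7653
(1,0): Delta=1.0000 Bond=-121.4714
(1,1): Delta=1.0000 Bond=-121.4714
V0=95.2347

Since d<R<u, set p* = (R−d)/(u−d) = 0.9014; price each node as the discounted p*-expectation of its children.
At expiry t=2: V(2,0)=-64.9368, V(2,1)=33.2704, V(2,2)=223.2238
(1,0): S=138.3200. Δ = (V_up−V_dn)/(S_up−S_dn) = (33.2704−-64.9368)/(203.3304−105.1232) = 1.0000. V = [p*·33.2704 + (1−p*)·-64.9368]/1.4 = 16.8486. B = V − Δ·S = -121.4714.
(1,1): S=267.5400. Δ = (V_up−V_dn)/(S_up−S_dn) = (223.2238−33.2704)/(393.2838−203.3304) = 1.0000. V = [p*·223.2238 + (1−p*)·33.2704]/1.4 = 146.0686. B = V − Δ·S = -121.4714.
(0,0): S=182.0000. Δ = (V_up−V_dn)/(S_up−S_dn) = (146.0686−16.8486)/(267.5400−138.3200) = 1.0000. V = [p*·146.0686 + (1−p*)·16.8486]/1.4 = 95.2347. B = V − Δ·S = -86.7653.
The time-0 hedge costs 95.2347, which is the no-arbitrage price.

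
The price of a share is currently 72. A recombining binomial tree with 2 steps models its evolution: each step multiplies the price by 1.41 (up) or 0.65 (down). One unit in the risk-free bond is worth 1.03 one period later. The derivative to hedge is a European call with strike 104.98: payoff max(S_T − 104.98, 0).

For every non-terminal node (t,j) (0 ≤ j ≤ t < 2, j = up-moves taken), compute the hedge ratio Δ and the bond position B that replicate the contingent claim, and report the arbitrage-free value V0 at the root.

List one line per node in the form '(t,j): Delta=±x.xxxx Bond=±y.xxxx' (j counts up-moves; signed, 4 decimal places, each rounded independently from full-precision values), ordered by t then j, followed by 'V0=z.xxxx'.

No-arbitrage ⇒ martingale measure with p* = (R−d)/(u−d) = 0.5000.
Terminal payoffs: V(2,0)=0.0000, V(2,1)=0.0000, V(2,2)=38.1632
  t=1,j=0: stock 46.8000 → up 65.9880 (V=0.0000), down 30.4200 (V=0.0000). Price 0.0000; hedge Δ=0.0000, bond B=0.0000.
  t=1,j=1: stock 101.5200 → up 143.1432 (V=38.1632), down 65.9880 (V=0.0000). Price 18.5258; hedge Δ=0.4946, bond B=-31.6889.
  t=0,j=0: stock 72.0000 → up 101.5200 (V=18.5258), down 46.8000 (V=0.0000). Price 8.9931; hedge Δ=0.3386, bond B=-15.3830.
Root portfolio cost Δ·72+B reproduces V0=8.9931.

(0,0): Delta=0.3386 Bond=-15.3830
(1,0): Delta=0.0000 Bond=0.0000
(1,1): Delta=0.4946 Bond=-31.6889
V0=8.9931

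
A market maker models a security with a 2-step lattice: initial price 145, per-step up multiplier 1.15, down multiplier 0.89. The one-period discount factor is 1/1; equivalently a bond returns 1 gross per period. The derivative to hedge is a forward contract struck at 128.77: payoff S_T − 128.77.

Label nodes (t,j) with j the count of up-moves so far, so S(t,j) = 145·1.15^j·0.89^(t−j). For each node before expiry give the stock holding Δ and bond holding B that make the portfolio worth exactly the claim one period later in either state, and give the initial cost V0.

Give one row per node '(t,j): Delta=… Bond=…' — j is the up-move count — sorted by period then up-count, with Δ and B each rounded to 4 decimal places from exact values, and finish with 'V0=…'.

The replicating-portfolio and risk-neutral prices coincide; use p* = (1−0.89)/(1.15−0.89) = 0.4231 for the latter.
At expiry t=2: V(2,0)=-13.9155, V(2,1)=19.6375, V(2,2)=62.9925
  t=1,j=0: stock 129.0500 → up 148.4075 (V=19.6375), down 114.8545 (V=-13.9155). Price 0.2800; hedge Δ=1.0000, bond B=-128.7700.
  t=1,j=1: stock 166.7500 → up 191.7625 (V=62.9925), down 148.4075 (V=19.6375). Price 37.9800; hedge Δ=1.0000, bond B=-128.7700.
  t=0,j=0: stock 145.0000 → up 166.7500 (V=37.9800), down 129.0500 (V=0.2800). Price 16.2300; hedge Δ=1.0000, bond B=-128.7700.
Each (Δ,B) replicates both successor values, so the strategy is self-financing and V0 is arbitrage-free.

(0,0): Delta=1.0000 Bond=-128.7700
(1,0): Delta=1.0000 Bond=-128.7700
(1,1): Delta=1.0000 Bond=-128.7700
V0=16.2300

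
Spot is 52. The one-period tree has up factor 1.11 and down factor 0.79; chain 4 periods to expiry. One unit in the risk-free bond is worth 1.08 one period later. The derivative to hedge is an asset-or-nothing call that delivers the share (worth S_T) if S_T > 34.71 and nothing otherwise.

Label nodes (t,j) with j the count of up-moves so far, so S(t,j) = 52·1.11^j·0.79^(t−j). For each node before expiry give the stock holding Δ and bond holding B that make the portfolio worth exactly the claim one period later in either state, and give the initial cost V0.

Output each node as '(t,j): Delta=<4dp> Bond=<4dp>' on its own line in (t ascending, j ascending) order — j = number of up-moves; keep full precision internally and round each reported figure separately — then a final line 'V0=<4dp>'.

No-arbitrage ⇒ martingale measure with p* = (R−d)/(u−d) = 0.9062.
Terminal values V(4,·): V(4,0)=0.0000, V(4,1)=0.0000, V(4,2)=39.9856, V(4,3)=56.1823, V(4,4)=78.9397
Node (3,0) S=25.6380: V=(p*·0.0000+(1−p*)·0.0000)/1.08=0.0000; Δ=(0.0000−0.0000)/(28.4582−20.2540)=0.0000; B=V−Δ·S=0.0000
Node (3,1) S=36.0231: V=(p*·39.9856+(1−p*)·0.0000)/1.08=33.5527; Δ=(39.9856−0.0000)/(39.9856−28.4582)=3.4687; B=V−Δ·S=-91.4022
Node (3,2) S=50.6147: V=(p*·56.1823+(1−p*)·39.9856)/1.08=50.6147; Δ=(56.1823−39.9856)/(56.1823−39.9856)=1.0000; B=V−Δ·S=0.0000
Node (3,3) S=71.1168: V=(p*·78.9397+(1−p*)·56.1823)/1.08=71.1168; Δ=(78.9397−56.1823)/(78.9397−56.1823)=1.0000; B=V−Δ·S=0.0000
Node (2,0) S=32.4532: V=(p*·33.5527+(1−p*)·0.0000)/1.08=28.1548; Δ=(33.5527−0.0000)/(36.0231−25.6380)=3.2309; B=V−Δ·S=-76.6975
Node (2,1) S=45.5988: V=(p*·50.6147+(1−p*)·33.5527)/1.08=45.3844; Δ=(50.6147−33.5527)/(50.6147−36.0231)=1.1693; B=V−Δ·S=-7.9342
Node (2,2) S=64.0692: V=(p*·71.1168+(1−p*)·50.6147)/1.08=64.0692; Δ=(71.1168−50.6147)/(71.1168−50.6147)=1.0000; B=V−Δ·S=0.0000
Node (1,0) S=41.0800: V=(p*·45.3844+(1−p*)·28.1548)/1.08=40.5269; Δ=(45.3844−28.1548)/(45.5988−32.4532)=1.3107; B=V−Δ·S=-13.3155
Node (1,1) S=57.7200: V=(p*·64.0692+(1−p*)·45.3844)/1.08=57.7014; Δ=(64.0692−45.3844)/(64.0692−45.5988)=1.0116; B=V−Δ·S=-0.6887
Node (0,0) S=52.0000: V=(p*·57.7014+(1−p*)·40.5269)/1.08=51.9364; Δ=(57.7014−40.5269)/(57.7200−41.0800)=1.0321; B=V−Δ·S=-1.7338
Self-financing check: at every node Δ·S+B equals the discounted successor values.

(0,0): Delta=1.0321 Bond=-1.7338
(1,0): Delta=1.3107 Bond=-13.3155
(1,1): Delta=1.0116 Bond=-0.6887
(2,0): Delta=3.2309 Bond=-76.6975
(2,1): Delta=1.1693 Bond=-7.9342
(2,2): Delta=1.0000 Bond=0.0000
(3,0): Delta=0.0000 Bond=0.0000
(3,1): Delta=3.4687 Bond=-91.4022
(3,2): Delta=1.0000 Bond=0.0000
(3,3): Delta=1.0000 Bond=0.0000
V0=51.9364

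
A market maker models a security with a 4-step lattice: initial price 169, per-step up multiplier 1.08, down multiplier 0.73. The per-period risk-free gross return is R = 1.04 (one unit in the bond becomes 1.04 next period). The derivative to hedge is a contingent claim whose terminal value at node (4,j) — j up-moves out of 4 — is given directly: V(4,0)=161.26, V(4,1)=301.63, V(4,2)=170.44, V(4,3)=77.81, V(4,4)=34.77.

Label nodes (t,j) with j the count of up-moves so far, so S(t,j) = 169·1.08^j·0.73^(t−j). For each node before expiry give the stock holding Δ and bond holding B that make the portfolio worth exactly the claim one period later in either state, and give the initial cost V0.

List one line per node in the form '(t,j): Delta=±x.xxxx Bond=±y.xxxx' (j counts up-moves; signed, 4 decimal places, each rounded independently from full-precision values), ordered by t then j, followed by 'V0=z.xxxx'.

Risk-neutral probability p* = (R−d)/(u−d) = (1.04−0.73)/(1.08−0.73) = 0.8857.
Payoff layer (t=4): V(4,0)=161.2600, V(4,1)=301.6300, V(4,2)=170.4400, V(4,3)=77.8100, V(4,4)=34.7700
(3,0): S=65.7439. Δ = (V_up−V_dn)/(S_up−S_dn) = (301.6300−161.2600)/(71.0034−47.9930) = 6.1003. V = [p*·301.6300 + (1−p*)·161.2600]/1.04 = 274.6036. B = V − Δ·S = -126.4536.
(3,1): S=97.2649. Δ = (V_up−V_dn)/(S_up−S_dn) = (170.4400−301.6300)/(105.0461−71.0034) = -3.8537. V = [p*·170.4400 + (1−p*)·301.6300]/1.04 = 178.3011. B = V − Δ·S = 553.1297.
(3,2): S=143.8988. Δ = (V_up−V_dn)/(S_up−S_dn) = (77.8100−170.4400)/(155.4107−105.0461) = -1.8392. V = [p*·77.8100 + (1−p*)·170.4400]/1.04 = 84.9964. B = V − Δ·S = 349.6536.
(3,3): S=212.8913. Δ = (V_up−V_dn)/(S_up−S_dn) = (34.7700−77.8100)/(229.9226−155.4107) = -0.5776. V = [p*·34.7700 + (1−p*)·77.8100]/1.04 = 38.1624. B = V − Δ·S = 161.1338.
(2,0): S=90.0601. Δ = (V_up−V_dn)/(S_up−S_dn) = (178.3011−274.6036)/(97.2649−65.7439) = -3.0552. V = [p*·178.3011 + (1−p*)·274.6036]/1.04 = 182.0261. B = V − Δ·S = 457.1760.
(2,1): S=133.2396. Δ = (V_up−V_dn)/(S_up−S_dn) = (84.9964−178.3011)/(143.8988−97.2649) = -2.0008. V = [p*·84.9964 + (1−p*)·178.3011]/1.04 = 91.9806. B = V − Δ·S = 358.5654.
(2,2): S=197.1216. Δ = (V_up−V_dn)/(S_up−S_dn) = (38.1624−84.9964)/(212.8913−143.8988) = -0.6788. V = [p*·38.1624 + (1−p*)·84.9964]/1.04 = 41.8412. B = V − Δ·S = 175.6528.
(1,0): S=123.3700. Δ = (V_up−V_dn)/(S_up−S_dn) = (91.9806−182.0261)/(133.2396−90.0601) = -2.0854. V = [p*·91.9806 + (1−p*)·182.0261]/1.04 = 98.3380. B = V − Δ·S = 355.6107.
(1,1): S=182.5200. Δ = (V_up−V_dn)/(S_up−S_dn) = (41.8412−91.9806)/(197.1216−133.2396) = -0.7849. V = [p*·41.8412 + (1−p*)·91.9806]/1.04 = 45.7417. B = V − Δ·S = 188.9972.
(0,0): S=169.0000. Δ = (V_up−V_dn)/(S_up−S_dn) = (45.7417−98.3380)/(182.5200−123.3700) = -0.8892. V = [p*·45.7417 + (1−p*)·98.3380]/1.04 = 49.7622. B = V − Δ·S = 200.0373.
The time-0 hedge costs 49.7622, which is the no-arbitrage price.

(0,0): Delta=-0.8892 Bond=200.0373
(1,0): Delta=-2.0854 Bond=355.6107
(1,1): Delta=-0.7849 Bond=188.9972
(2,0): Delta=-3.0552 Bond=457.1760
(2,1): Delta=-2.0008 Bond=358.5654
(2,2): Delta=-0.6788 Bond=175.6528
(3,0): Delta=6.1003 Bond=-126.4536
(3,1): Delta=-3.8537 Bond=553.1297
(3,2): Delta=-1.8392 Bond=349.6536
(3,3): Delta=-0.5776 Bond=161.1338
V0=49.7622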